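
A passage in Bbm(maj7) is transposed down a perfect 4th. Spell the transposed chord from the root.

Transposed root: Bb → F (perfect 4th down). So we spell F minor-major seventh:
- root: F
- minor 3rd: Ab
- perfect 5th: C
- major 7th: E

F  Ab  C  E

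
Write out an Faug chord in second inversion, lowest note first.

In root position, Faug is F–A–C#.
Second inversion puts the fifth (C#) in the bass.

C# F A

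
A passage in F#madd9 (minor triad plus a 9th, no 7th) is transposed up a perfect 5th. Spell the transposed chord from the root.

C# – E – G# – D#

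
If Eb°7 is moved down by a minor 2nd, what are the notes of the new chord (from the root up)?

Eb down a minor 2nd → D. New chord: D diminished seventh.
- root: D
- minor 3rd: F
- diminished 5th: Ab
- diminished 7th: Cb

D – F – Ab – Cb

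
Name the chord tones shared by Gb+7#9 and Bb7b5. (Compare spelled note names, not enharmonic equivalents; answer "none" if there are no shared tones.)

Gb+7#9: G♭ B♭ D F♭ A
Bb7b5: B♭ D F♭ A♭
Common to both → B♭, D, F♭.

B♭ D F♭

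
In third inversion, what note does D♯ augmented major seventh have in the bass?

C##

D♯ augmented major seventh in root position is D#–F##–A##–C##.
Third inversion places the seventh in the bass, which is C##.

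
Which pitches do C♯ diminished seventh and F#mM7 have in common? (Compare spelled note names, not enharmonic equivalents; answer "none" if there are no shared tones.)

C♯ diminished seventh: C# E G Bb
F#mM7: F# A C# E#
Common to both → C#.

C#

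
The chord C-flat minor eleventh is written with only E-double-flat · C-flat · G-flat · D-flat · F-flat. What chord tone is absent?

B-double-flat

C-flat minor eleventh = C-flat, E-double-flat, G-flat, B-double-flat, D-flat, F-flat. The voicing lacks the 7th (minor 7th), B-double-flat.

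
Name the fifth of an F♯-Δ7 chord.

C#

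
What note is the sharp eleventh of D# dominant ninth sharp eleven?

Root of D# dominant ninth sharp eleven = D#. The 11th is an augmented 11th: D# up an augmented 11th → G##.

G##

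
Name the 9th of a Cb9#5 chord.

Cb9#5 is built on C♭; its 9th is a major 9th above the root.
A second above C uses the letter D, and the major 9th above C♭ is D♭.

D♭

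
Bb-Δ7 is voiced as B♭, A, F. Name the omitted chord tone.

D♭

Bb-Δ7 = B♭, D♭, F, A. The voicing lacks the 3rd (minor 3rd), D♭.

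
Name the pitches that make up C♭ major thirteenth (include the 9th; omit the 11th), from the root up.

Cb – Eb – Gb – Bb – Db – Ab

C♭ major thirteenth is a major thirteenth built on Cb.
Cb — root
Eb — major 3rd
Gb — perfect 5th
Bb — major 7th
Db — major 9th
Ab — major 13th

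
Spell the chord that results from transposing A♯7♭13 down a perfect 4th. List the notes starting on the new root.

Transposed root: A# → E# (perfect 4th down). So we spell E# dominant seventh flat thirteen:
Root: E#
Major 3rd (3rd): G##
Perfect 5th (5th): B#
Minor 7th (7th): D#
Minor 13th (13th): C#

E#, G##, B#, D#, C#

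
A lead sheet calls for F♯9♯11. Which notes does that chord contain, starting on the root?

Root F♯, quality dominant ninth sharp eleven:
F♯ — root
A♯ — major 3rd
C♯ — perfect 5th
E — minor 7th
G♯ — major 9th
B♯ — augmented 11th

F♯ – A♯ – C♯ – E – G♯ – B♯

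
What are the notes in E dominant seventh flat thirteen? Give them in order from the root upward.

E dominant seventh flat thirteen: dominant seventh flat thirteen on E.
root → E
3rd (major 3rd) → G#
5th (perfect 5th) → B
7th (minor 7th) → D
13th (minor 13th) → C

E, G#, B, D, C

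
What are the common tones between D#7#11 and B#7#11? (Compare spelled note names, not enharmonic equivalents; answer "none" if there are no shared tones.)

F## – A#

D#7#11 = D#, F##, A#, C#, G##.
B#7#11 = B#, D##, F##, A#, E##.
Shared: F##, A#.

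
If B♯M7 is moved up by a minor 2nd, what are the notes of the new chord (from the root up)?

C#  E#  G#  B#

B# up a minor 2nd → C#. New chord: C# major seventh.
Root: C#
Major 3rd (3rd): E#
Perfect 5th (5th): G#
Major 7th (7th): B#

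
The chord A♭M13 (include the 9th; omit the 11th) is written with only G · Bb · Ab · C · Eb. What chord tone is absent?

A♭M13 = Ab, C, Eb, G, Bb, F. The voicing lacks the 13th (major 13th), F.

F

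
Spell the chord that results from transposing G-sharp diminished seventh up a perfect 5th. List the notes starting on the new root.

A perfect 5th up from G# is D#, so the new chord is D# diminished seventh.
Root: D#
Minor 3rd (3rd): F#
Diminished 5th (5th): A
Diminished 7th (7th): C

D#, F#, A, C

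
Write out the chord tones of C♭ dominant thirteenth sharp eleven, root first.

C-flat – E-flat – G-flat – B-double-flat – D-flat – F – A-flat

C♭ dominant thirteenth sharp eleven is a dominant thirteenth sharp eleven built on C-flat.
Root: C-flat
Major 3rd (3rd): E-flat
Perfect 5th (5th): G-flat
Minor 7th (7th): B-double-flat
Major 9th (9th): D-flat
Augmented 11th (11th): F
Major 13th (13th): A-flat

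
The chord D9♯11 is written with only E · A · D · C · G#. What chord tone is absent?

F#

D9♯11 = D, F#, A, C, E, G#. The voicing lacks the 3rd (major 3rd), F#.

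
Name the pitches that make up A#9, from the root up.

A#  C##  E#  G#  B#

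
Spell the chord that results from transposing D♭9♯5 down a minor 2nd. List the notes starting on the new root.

C – E – G# – Bb – D

Db down a minor 2nd → C. New chord: C dominant ninth sharp five.
root → C
3rd (major 3rd) → E
5th (augmented 5th) → G#
7th (minor 7th) → Bb
9th (major 9th) → D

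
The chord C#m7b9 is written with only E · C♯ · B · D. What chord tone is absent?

G♯

The full C#m7b9 chord is C♯, E, G♯, B, D.
Comparing with the voicing, the perfect 5th (5th) — G♯ — is absent.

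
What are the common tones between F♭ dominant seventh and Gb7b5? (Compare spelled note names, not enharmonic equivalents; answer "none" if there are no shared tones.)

Fb

F♭ dominant seventh = Fb, Ab, Cb, Ebb.
Gb7b5 = Gb, Bb, Dbb, Fb.
Shared: Fb.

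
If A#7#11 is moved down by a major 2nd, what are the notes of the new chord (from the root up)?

G# – B# – D# – F# – C##

Transposed root: A# → G# (major 2nd down). So we spell G# dominant seventh sharp eleven:
- root: G#
- major 3rd: B#
- perfect 5th: D#
- minor 7th: F#
- augmented 11th: C##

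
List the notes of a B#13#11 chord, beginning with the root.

B#, D##, F##, A#, C##, E##, G##

B#13#11 is a dominant thirteenth sharp eleven built on B#.
Root: B#
Major 3rd (3rd): D##
Perfect 5th (5th): F##
Minor 7th (7th): A#
Major 9th (9th): C##
Augmented 11th (11th): E##
Major 13th (13th): G##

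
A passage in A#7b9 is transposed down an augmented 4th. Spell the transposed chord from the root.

An augmented 4th down from A♯ is E, so the new chord is E dominant seventh flat nine.
- root: E
- major 3rd: G♯
- perfect 5th: B
- minor 7th: D
- minor 9th: F

E – G♯ – B – D – F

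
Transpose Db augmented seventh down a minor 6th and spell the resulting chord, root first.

F – A – C♯ – E♭

A minor 6th down from D♭ is F, so the new chord is F augmented seventh.
Root: F
Major 3rd (3rd): A
Augmented 5th (5th): C♯
Minor 7th (7th): E♭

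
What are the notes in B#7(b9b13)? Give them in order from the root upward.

B♯ – D𝄪 – F𝄪 – A♯ – C♯ – G♯

B#7(b9b13): dominant seventh flat nine flat thirteen on B♯.
Root: B♯
Major 3rd (3rd): D𝄪
Perfect 5th (5th): F𝄪
Minor 7th (7th): A♯
Minor 9th (9th): C♯
Minor 13th (13th): G♯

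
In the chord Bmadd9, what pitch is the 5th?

F#

Root of Bmadd9 = B. The 5th is a perfect 5th: B up a perfect 5th → F#.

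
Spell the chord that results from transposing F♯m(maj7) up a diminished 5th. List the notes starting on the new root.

A diminished 5th up from F♯ is C, so the new chord is C minor-major seventh.
Root: C
Minor 3rd (3rd): E♭
Perfect 5th (5th): G
Major 7th (7th): B

C  E♭  G  B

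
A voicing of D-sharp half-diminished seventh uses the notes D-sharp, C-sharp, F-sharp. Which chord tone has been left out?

The full D-sharp half-diminished seventh chord is D-sharp, F-sharp, A, C-sharp.
Comparing with the voicing, the diminished 5th (5th) — A — is absent.

A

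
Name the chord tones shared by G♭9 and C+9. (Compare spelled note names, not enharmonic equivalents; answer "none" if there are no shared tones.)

Bb

G♭9 = Gb, Bb, Db, Fb, Ab.
C+9 = C, E, G#, Bb, D.
Shared: Bb.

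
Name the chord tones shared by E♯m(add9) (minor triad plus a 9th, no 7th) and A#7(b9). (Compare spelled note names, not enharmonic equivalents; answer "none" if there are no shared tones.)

E# – G#

E♯m(add9) = E#, G#, B#, F##.
A#7(b9) = A#, C##, E#, G#, B.
Shared: E#, G#.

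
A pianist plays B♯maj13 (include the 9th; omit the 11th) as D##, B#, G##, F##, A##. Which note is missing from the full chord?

C##

The full B♯maj13 chord is B#, D##, F##, A##, C##, G##.
Comparing with the voicing, the major 9th (9th) — C## — is absent.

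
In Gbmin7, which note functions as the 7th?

Fb

Gbmin7 is built on Gb; its 7th is a minor 7th above the root.
A seventh above G uses the letter F, and the minor 7th above Gb is Fb.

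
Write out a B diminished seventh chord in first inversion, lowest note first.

D, F, Ab, B

In root position, B diminished seventh is B–D–F–Ab.
First inversion puts the third (D) in the bass.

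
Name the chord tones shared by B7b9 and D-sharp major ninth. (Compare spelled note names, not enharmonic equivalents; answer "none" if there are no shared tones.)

B7b9 = B, D♯, F♯, A, C.
D-sharp major ninth = D♯, F𝄪, A♯, C𝄪, E♯.
Shared: D♯.

D♯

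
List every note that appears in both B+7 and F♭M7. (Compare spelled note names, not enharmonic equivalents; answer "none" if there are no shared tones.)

none

B+7: B D# F## A
F♭M7: Fb Ab Cb Eb
Common to both → none.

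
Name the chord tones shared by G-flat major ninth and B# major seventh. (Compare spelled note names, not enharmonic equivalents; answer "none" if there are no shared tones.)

none

G-flat major ninth: G-flat B-flat D-flat F A-flat
B# major seventh: B-sharp D-double-sharp F-double-sharp A-double-sharp
Common to both → none.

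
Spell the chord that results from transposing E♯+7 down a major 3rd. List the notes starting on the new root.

Transposed root: E# → C# (major 3rd down). So we spell C# augmented seventh:
- root: C#
- major 3rd: E#
- augmented 5th: G##
- minor 7th: B

C# – E# – G## – B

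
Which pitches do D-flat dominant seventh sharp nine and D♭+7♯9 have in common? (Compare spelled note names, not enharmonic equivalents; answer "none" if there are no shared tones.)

D-flat dominant seventh sharp nine = D♭, F, A♭, C♭, E.
D♭+7♯9 = D♭, F, A, C♭, E.
Shared: D♭, F, C♭, E.

D♭, F, C♭, E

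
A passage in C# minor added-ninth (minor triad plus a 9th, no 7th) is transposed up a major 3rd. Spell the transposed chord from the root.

A major 3rd up from C# is E#, so the new chord is E# minor added-ninth.
root → E#
3rd (minor 3rd) → G#
5th (perfect 5th) → B#
9th (major 9th) → F##

E# G# B# F##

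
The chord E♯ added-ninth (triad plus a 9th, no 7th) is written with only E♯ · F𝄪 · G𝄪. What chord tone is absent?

B♯

E♯ added-ninth = E♯, G𝄪, B♯, F𝄪. The voicing lacks the 5th (perfect 5th), B♯.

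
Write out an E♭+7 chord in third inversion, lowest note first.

Db, Eb, G, B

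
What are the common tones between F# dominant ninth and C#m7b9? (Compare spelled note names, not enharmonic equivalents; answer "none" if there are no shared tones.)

F# dominant ninth = F#, A#, C#, E, G#.
C#m7b9 = C#, E, G#, B, D.
Shared: C#, E, G#.

C#  E  G#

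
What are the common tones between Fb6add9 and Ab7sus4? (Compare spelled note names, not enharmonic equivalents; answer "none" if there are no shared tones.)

A♭  D♭  G♭

Fb6add9 = F♭, A♭, C♭, D♭, G♭.
Ab7sus4 = A♭, D♭, E♭, G♭.
Shared: A♭, D♭, G♭.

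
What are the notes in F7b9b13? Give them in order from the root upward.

F – A – C – Eb – Gb – Db

F7b9b13: dominant seventh flat nine flat thirteen on F.
root → F
3rd (major 3rd) → A
5th (perfect 5th) → C
7th (minor 7th) → Eb
9th (minor 9th) → Gb
13th (minor 13th) → Db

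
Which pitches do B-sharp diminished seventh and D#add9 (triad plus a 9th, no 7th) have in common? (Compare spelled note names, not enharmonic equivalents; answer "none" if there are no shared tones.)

B-sharp diminished seventh = B#, D#, F#, A.
D#add9 = D#, F##, A#, E#.
Shared: D#.

D#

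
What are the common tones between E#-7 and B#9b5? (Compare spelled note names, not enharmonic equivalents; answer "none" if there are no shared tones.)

B#

E#-7 = E#, G#, B#, D#.
B#9b5 = B#, D##, F#, A#, C##.
Shared: B#.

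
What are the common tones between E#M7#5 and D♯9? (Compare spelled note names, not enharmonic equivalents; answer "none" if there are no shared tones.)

E#

E#M7#5: E# G## B## D##
D♯9: D# F## A# C# E#
Common to both → E#.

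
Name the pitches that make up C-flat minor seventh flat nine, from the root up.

Cb, Ebb, Gb, Bbb, Dbb

C-flat minor seventh flat nine is a minor seventh flat nine built on Cb.
- root: Cb
- minor 3rd: Ebb
- perfect 5th: Gb
- minor 7th: Bbb
- minor 9th: Dbb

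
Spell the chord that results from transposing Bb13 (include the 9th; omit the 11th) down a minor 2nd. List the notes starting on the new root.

A minor 2nd down from Bb is A, so the new chord is A dominant thirteenth.
A — root
C# — major 3rd
E — perfect 5th
G — minor 7th
B — major 9th
F# — major 13th

A, C#, E, G, B, F#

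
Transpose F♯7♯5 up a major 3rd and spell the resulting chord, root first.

Transposed root: F# → A# (major 3rd up). So we spell A# augmented seventh:
Root: A#
Major 3rd (3rd): C##
Augmented 5th (5th): E##
Minor 7th (7th): G#

A#, C##, E##, G#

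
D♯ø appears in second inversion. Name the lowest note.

D♯ø in root position is D#–F#–A–C#.
Second inversion places the fifth in the bass, which is A.

A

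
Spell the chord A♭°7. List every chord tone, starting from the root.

A♭°7 is a diminished seventh built on Ab.
Root: Ab
Minor 3rd (3rd): Cb
Diminished 5th (5th): Ebb
Diminished 7th (7th): Gbb

Ab  Cb  Ebb  Gbb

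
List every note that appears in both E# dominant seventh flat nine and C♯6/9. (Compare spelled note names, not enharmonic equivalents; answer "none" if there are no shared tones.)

E#  D#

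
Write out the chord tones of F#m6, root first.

Root F#, quality minor sixth:
- root: F#
- minor 3rd: A
- perfect 5th: C#
- major 6th: D#

F#, A, C#, D#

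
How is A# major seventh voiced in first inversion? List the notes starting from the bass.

A# major seventh = A#–C##–E#–G##; first inversion → third (C##) lowest.

C## – E# – G## – A#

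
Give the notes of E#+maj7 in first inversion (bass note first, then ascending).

G## – B## – D## – E#

E#+maj7 = E#–G##–B##–D##; first inversion → third (G##) lowest.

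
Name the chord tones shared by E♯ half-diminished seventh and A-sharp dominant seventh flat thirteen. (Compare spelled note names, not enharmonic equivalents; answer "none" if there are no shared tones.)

E-sharp, G-sharp

E♯ half-diminished seventh = E-sharp, G-sharp, B, D-sharp.
A-sharp dominant seventh flat thirteen = A-sharp, C-double-sharp, E-sharp, G-sharp, F-sharp.
Shared: E-sharp, G-sharp.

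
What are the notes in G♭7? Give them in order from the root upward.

Gb, Bb, Db, Fb

G♭7: dominant seventh on Gb.
root → Gb
3rd (major 3rd) → Bb
5th (perfect 5th) → Db
7th (minor 7th) → Fb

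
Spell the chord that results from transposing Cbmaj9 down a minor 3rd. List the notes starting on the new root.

Ab – C – Eb – G – Bb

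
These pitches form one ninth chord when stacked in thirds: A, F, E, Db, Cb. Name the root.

Db

Arranged so that each adjacent pair is a third by letter name: Db – F – A – Cb – E.
The bottom of that stack, Db, is the root (this is Db dominant seventh sharp nine sharp five).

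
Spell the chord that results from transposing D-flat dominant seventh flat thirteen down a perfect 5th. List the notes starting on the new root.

G♭ B♭ D♭ F♭ E𝄫

Transposed root: D♭ → G♭ (perfect 5th down). So we spell G♭ dominant seventh flat thirteen:
root → G♭
3rd (major 3rd) → B♭
5th (perfect 5th) → D♭
7th (minor 7th) → F♭
13th (minor 13th) → E𝄫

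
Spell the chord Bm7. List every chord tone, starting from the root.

B, D, F#, A

Bm7: minor seventh on B.
B — root
D — minor 3rd
F# — perfect 5th
A — minor 7th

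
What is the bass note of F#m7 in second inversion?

F#m7 = F#–A–C#–E. Second inversion → fifth in the bass = C#.

C#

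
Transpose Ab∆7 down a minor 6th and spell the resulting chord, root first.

C – E – G – B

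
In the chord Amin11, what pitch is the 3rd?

Amin11 is built on A; its 3rd is a minor 3rd above the root.
A third above A uses the letter C, and the minor 3rd above A is C.

C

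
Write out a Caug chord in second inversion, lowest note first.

G♯ C E

In root position, Caug is C–E–G♯.
Second inversion puts the fifth (G♯) in the bass.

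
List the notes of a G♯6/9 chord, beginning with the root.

G♯  B♯  D♯  E♯  A♯

G♯6/9 is a six-nine built on G♯.
root → G♯
3rd (major 3rd) → B♯
5th (perfect 5th) → D♯
6th (major 6th) → E♯
9th (major 9th) → A♯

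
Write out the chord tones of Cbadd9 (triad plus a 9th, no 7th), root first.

Cbadd9: added-ninth on Cb.
Cb — root
Eb — major 3rd
Gb — perfect 5th
Db — major 9th

Cb Eb Gb Db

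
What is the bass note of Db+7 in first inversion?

F

Db+7 in root position is Db–F–A–Cb.
First inversion places the third in the bass, which is F.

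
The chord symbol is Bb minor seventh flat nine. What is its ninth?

Bb minor seventh flat nine is built on B♭; its 9th is a minor 9th above the root.
A second above B uses the letter C, and the minor 9th above B♭ is C♭.

C♭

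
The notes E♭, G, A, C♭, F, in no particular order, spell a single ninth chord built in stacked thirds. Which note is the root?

Arranged so that each adjacent pair is a third by letter name: F – A – C♭ – E♭ – G.
The bottom of that stack, F, is the root (this is F dominant ninth flat five).

F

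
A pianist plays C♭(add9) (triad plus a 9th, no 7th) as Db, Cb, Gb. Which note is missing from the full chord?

Eb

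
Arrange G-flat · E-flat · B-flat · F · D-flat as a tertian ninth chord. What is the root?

E-flat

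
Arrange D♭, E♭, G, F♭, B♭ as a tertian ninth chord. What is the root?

Arranged so that each adjacent pair is a third by letter name: E♭ – G – B♭ – D♭ – F♭.
The bottom of that stack, E♭, is the root (this is E♭ dominant seventh flat nine).

E♭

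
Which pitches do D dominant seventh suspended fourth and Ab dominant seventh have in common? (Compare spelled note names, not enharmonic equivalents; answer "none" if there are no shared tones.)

C

D dominant seventh suspended fourth: D G A C
Ab dominant seventh: A-flat C E-flat G-flat
Common to both → C.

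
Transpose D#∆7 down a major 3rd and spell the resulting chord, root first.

Transposed root: D# → B (major 3rd down). So we spell B major seventh:
- root: B
- major 3rd: D#
- perfect 5th: F#
- major 7th: A#

B – D# – F# – A#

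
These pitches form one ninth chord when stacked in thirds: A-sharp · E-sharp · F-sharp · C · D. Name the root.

Arranged so that each adjacent pair is a third by letter name: D – F-sharp – A-sharp – C – E-sharp.
The bottom of that stack, D, is the root (this is D dominant seventh sharp nine sharp five).

D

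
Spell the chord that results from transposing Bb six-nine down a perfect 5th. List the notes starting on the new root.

A perfect 5th down from Bb is Eb, so the new chord is Eb six-nine.
Eb — root
G — major 3rd
Bb — perfect 5th
C — major 6th
F — major 9th

Eb, G, Bb, C, F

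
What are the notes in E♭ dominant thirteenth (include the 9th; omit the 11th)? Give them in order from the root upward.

Root E-flat, quality dominant thirteenth:
root → E-flat
3rd (major 3rd) → G
5th (perfect 5th) → B-flat
7th (minor 7th) → D-flat
9th (major 9th) → F
13th (major 13th) → C

E-flat  G  B-flat  D-flat  F  C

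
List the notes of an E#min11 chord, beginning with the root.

E# G# B# D# F## A#

Root E#, quality minor eleventh:
Root: E#
Minor 3rd (3rd): G#
Perfect 5th (5th): B#
Minor 7th (7th): D#
Major 9th (9th): F##
Perfect 11th (11th): A#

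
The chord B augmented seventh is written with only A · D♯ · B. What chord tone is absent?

The full B augmented seventh chord is B, D♯, F𝄪, A.
Comparing with the voicing, the augmented 5th (5th) — F𝄪 — is absent.

F𝄪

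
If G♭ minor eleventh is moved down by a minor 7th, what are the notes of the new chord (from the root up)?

Ab  Cb  Eb  Gb  Bb  Db

Gb down a minor 7th → Ab. New chord: Ab minor eleventh.
root → Ab
3rd (minor 3rd) → Cb
5th (perfect 5th) → Eb
7th (minor 7th) → Gb
9th (major 9th) → Bb
11th (perfect 11th) → Db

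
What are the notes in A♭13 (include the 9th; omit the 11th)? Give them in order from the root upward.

Root Ab, quality dominant thirteenth:
Root: Ab
Major 3rd (3rd): C
Perfect 5th (5th): Eb
Minor 7th (7th): Gb
Major 9th (9th): Bb
Major 13th (13th): F

Ab  C  Eb  Gb  Bb  F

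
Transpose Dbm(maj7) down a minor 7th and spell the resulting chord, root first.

Eb, Gb, Bb, D

Transposed root: Db → Eb (minor 7th down). So we spell Eb minor-major seventh:
Eb — root
Gb — minor 3rd
Bb — perfect 5th
D — major 7th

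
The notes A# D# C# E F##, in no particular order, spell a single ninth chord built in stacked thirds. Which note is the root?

D#

Arranged so that each adjacent pair is a third by letter name: D# – F## – A# – C# – E.
The bottom of that stack, D#, is the root (this is D# dominant seventh flat nine).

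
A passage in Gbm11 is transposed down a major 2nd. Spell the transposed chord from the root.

Transposed root: Gb → Fb (major 2nd down). So we spell Fb minor eleventh:
Root: Fb
Minor 3rd (3rd): Abb
Perfect 5th (5th): Cb
Minor 7th (7th): Ebb
Major 9th (9th): Gb
Perfect 11th (11th): Bbb

Fb, Abb, Cb, Ebb, Gb, Bbb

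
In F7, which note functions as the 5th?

C

F7 is built on F; its 5th is a perfect 5th above the root.
A fifth above F uses the letter C, and the perfect 5th above F is C.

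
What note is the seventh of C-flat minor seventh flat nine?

B-double-flat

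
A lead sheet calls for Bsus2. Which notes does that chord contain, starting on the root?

B  C#  F#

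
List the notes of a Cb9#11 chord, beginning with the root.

Cb9#11 is a dominant ninth sharp eleven built on Cb.
- root: Cb
- major 3rd: Eb
- perfect 5th: Gb
- minor 7th: Bbb
- major 9th: Db
- augmented 11th: F

Cb Eb Gb Bbb Db F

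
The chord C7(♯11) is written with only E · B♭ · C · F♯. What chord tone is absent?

G

The full C7(♯11) chord is C, E, G, B♭, F♯.
Comparing with the voicing, the perfect 5th (5th) — G — is absent.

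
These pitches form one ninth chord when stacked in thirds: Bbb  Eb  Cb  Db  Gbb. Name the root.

Cb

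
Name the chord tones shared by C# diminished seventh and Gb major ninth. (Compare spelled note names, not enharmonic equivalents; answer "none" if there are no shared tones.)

C# diminished seventh: C-sharp E G B-flat
Gb major ninth: G-flat B-flat D-flat F A-flat
Common to both → B-flat.

B-flat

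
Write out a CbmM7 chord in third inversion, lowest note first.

Bb – Cb – Ebb – Gb

CbmM7 = Cb–Ebb–Gb–Bb; third inversion → seventh (Bb) lowest.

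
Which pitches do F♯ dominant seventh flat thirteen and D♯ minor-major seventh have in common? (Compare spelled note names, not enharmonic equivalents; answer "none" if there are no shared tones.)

F-sharp A-sharp

F♯ dominant seventh flat thirteen: F-sharp A-sharp C-sharp E D
D♯ minor-major seventh: D-sharp F-sharp A-sharp C-double-sharp
Common to both → F-sharp, A-sharp.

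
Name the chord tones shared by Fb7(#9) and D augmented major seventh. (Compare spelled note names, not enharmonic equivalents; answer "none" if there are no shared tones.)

Fb7(#9): F♭ A♭ C♭ E𝄫 G
D augmented major seventh: D F♯ A♯ C♯
Common to both → none.

none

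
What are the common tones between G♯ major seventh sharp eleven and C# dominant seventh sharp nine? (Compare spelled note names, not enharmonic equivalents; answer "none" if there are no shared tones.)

G♯ major seventh sharp eleven = G-sharp, B-sharp, D-sharp, F-double-sharp, C-double-sharp.
C# dominant seventh sharp nine = C-sharp, E-sharp, G-sharp, B, D-double-sharp.
Shared: G-sharp.

G-sharp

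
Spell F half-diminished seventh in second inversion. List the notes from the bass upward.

Cb – Eb – F – Ab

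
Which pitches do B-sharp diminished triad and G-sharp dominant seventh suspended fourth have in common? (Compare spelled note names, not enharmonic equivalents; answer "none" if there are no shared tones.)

D-sharp F-sharp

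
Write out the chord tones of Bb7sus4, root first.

Bb – Eb – F – Ab

Bb7sus4: dominant seventh suspended fourth on Bb.
Root: Bb
Perfect 4th (4th): Eb
Perfect 5th (5th): F
Minor 7th (7th): Ab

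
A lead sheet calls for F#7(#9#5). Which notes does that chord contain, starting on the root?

F# A# C## E G##

F#7(#9#5): dominant seventh sharp nine sharp five on F#.
F# — root
A# — major 3rd
C## — augmented 5th
E — minor 7th
G## — augmented 9th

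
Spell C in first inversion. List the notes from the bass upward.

E, G, C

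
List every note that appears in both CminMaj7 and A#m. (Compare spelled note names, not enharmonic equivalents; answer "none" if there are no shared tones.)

CminMaj7 = C, Eb, G, B.
A#m = A#, C#, E#.
Shared: none.

none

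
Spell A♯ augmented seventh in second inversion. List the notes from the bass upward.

In root position, A♯ augmented seventh is A-sharp–C-double-sharp–E-double-sharp–G-sharp.
Second inversion puts the fifth (E-double-sharp) in the bass.

E-double-sharp, G-sharp, A-sharp, C-double-sharp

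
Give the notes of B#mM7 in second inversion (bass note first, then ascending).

In root position, B#mM7 is B#–D#–F##–A##.
Second inversion puts the fifth (F##) in the bass.

F##, A##, B#, D#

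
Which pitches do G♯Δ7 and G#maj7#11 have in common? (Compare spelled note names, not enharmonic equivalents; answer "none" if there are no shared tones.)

G♯Δ7 = G#, B#, D#, F##.
G#maj7#11 = G#, B#, D#, F##, C##.
Shared: G#, B#, D#, F##.

G#  B#  D#  F##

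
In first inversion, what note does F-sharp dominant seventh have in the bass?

A♯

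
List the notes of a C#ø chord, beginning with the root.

C# E G B

Root C#, quality half-diminished seventh:
root → C#
3rd (minor 3rd) → E
5th (diminished 5th) → G
7th (minor 7th) → B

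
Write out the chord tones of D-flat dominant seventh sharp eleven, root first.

D-flat, F, A-flat, C-flat, G

D-flat dominant seventh sharp eleven: dominant seventh sharp eleven on D-flat.
root → D-flat
3rd (major 3rd) → F
5th (perfect 5th) → A-flat
7th (minor 7th) → C-flat
11th (augmented 11th) → G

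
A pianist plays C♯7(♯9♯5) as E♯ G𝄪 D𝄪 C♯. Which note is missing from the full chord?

B

The full C♯7(♯9♯5) chord is C♯, E♯, G𝄪, B, D𝄪.
Comparing with the voicing, the minor 7th (7th) — B — is absent.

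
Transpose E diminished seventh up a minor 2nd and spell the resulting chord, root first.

F A-flat C-flat E-double-flat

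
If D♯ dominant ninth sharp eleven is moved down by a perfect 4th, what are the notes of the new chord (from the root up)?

A# – C## – E# – G# – B# – D##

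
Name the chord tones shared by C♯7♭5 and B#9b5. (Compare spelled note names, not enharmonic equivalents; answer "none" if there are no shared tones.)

C♯7♭5 = C#, E#, G, B.
B#9b5 = B#, D##, F#, A#, C##.
Shared: none.

none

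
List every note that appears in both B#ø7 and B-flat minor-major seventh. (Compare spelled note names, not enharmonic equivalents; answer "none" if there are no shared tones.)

none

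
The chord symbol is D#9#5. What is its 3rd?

D#9#5 is built on D#; its 3rd is a major 3rd above the root.
A third above D uses the letter F, and the major 3rd above D# is F##.

F##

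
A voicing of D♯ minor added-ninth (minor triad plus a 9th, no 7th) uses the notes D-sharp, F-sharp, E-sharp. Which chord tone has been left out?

A-sharp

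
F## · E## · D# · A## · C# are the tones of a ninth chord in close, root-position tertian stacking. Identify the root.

D#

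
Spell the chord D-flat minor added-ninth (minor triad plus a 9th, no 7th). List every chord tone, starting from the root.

D-flat, F-flat, A-flat, E-flat

D-flat minor added-ninth: minor added-ninth on D-flat.
root → D-flat
3rd (minor 3rd) → F-flat
5th (perfect 5th) → A-flat
9th (major 9th) → E-flat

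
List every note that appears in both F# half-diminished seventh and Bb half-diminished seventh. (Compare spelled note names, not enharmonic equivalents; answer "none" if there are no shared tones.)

F# half-diminished seventh = F#, A, C, E.
Bb half-diminished seventh = Bb, Db, Fb, Ab.
Shared: none.

none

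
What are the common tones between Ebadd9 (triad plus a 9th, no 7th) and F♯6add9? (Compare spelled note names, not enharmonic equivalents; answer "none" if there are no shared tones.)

none

Ebadd9 = E♭, G, B♭, F.
F♯6add9 = F♯, A♯, C♯, D♯, G♯.
Shared: none.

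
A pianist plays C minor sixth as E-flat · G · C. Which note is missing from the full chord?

A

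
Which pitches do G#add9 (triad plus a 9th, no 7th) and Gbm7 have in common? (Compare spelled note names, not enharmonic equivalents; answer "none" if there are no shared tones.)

none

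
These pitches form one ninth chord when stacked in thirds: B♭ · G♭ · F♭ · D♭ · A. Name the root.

Arranged so that each adjacent pair is a third by letter name: G♭ – B♭ – D♭ – F♭ – A.
The bottom of that stack, G♭, is the root (this is G♭ dominant seventh sharp nine).

G♭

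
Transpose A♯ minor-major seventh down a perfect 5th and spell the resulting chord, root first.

D-sharp F-sharp A-sharp C-double-sharp

Transposed root: A-sharp → D-sharp (perfect 5th down). So we spell D-sharp minor-major seventh:
root → D-sharp
3rd (minor 3rd) → F-sharp
5th (perfect 5th) → A-sharp
7th (major 7th) → C-double-sharp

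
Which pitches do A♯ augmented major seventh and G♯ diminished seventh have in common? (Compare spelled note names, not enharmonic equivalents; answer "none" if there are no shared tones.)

none

A♯ augmented major seventh: A-sharp C-double-sharp E-double-sharp G-double-sharp
G♯ diminished seventh: G-sharp B D F
Common to both → none.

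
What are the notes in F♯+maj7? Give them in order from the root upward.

F#  A#  C##  E#

Root F#, quality augmented major seventh:
F# — root
A# — major 3rd
C## — augmented 5th
E# — major 7th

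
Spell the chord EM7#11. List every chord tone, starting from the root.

E  G♯  B  D♯  A♯

EM7#11 is a major seventh sharp eleven built on E.
E — root
G♯ — major 3rd
B — perfect 5th
D♯ — major 7th
A♯ — augmented 11th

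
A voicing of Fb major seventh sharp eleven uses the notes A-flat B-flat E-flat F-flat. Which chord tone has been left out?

C-flat

Fb major seventh sharp eleven = F-flat, A-flat, C-flat, E-flat, B-flat. The voicing lacks the 5th (perfect 5th), C-flat.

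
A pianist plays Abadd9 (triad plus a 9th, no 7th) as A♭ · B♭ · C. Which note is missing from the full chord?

E♭

The full Abadd9 chord is A♭, C, E♭, B♭.
Comparing with the voicing, the perfect 5th (5th) — E♭ — is absent.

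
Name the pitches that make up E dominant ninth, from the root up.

E dominant ninth is a dominant ninth built on E.
Root: E
Major 3rd (3rd): G#
Perfect 5th (5th): B
Minor 7th (7th): D
Major 9th (9th): F#

E, G#, B, D, F#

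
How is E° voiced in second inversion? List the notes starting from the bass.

Bb, E, G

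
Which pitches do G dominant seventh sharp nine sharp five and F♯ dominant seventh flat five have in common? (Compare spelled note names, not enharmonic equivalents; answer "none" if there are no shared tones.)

A-sharp

G dominant seventh sharp nine sharp five = G, B, D-sharp, F, A-sharp.
F♯ dominant seventh flat five = F-sharp, A-sharp, C, E.
Shared: A-sharp.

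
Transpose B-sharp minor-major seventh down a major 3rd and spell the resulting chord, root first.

B-sharp down a major 3rd → G-sharp. New chord: G-sharp minor-major seventh.
Root: G-sharp
Minor 3rd (3rd): B
Perfect 5th (5th): D-sharp
Major 7th (7th): F-double-sharp

G-sharp  B  D-sharp  F-double-sharp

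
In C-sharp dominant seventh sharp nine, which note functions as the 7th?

B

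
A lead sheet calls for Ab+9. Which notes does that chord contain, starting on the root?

Ab, C, E, Gb, Bb

Ab+9 is a dominant ninth sharp five built on Ab.
root → Ab
3rd (major 3rd) → C
5th (augmented 5th) → E
7th (minor 7th) → Gb
9th (major 9th) → Bb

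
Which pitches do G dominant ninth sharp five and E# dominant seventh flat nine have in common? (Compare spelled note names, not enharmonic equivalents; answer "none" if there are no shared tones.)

G dominant ninth sharp five: G B D♯ F A
E# dominant seventh flat nine: E♯ G𝄪 B♯ D♯ F♯
Common to both → D♯.

D♯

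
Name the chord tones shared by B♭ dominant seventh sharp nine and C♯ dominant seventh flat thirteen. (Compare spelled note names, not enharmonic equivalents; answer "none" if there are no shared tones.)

C-sharp

B♭ dominant seventh sharp nine: B-flat D F A-flat C-sharp
C♯ dominant seventh flat thirteen: C-sharp E-sharp G-sharp B A
Common to both → C-sharp.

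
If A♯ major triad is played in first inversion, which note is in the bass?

C-double-sharp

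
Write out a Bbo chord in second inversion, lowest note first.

In root position, Bbo is Bb–Db–Fb.
Second inversion puts the fifth (Fb) in the bass.

Fb  Bb  Db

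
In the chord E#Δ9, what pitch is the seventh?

E#Δ9 is built on E♯; its 7th is a major 7th above the root.
A seventh above E uses the letter D, and the major 7th above E♯ is D𝄪.

D𝄪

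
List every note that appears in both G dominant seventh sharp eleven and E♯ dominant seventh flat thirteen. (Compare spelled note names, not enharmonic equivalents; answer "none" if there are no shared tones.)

G dominant seventh sharp eleven: G B D F C-sharp
E♯ dominant seventh flat thirteen: E-sharp G-double-sharp B-sharp D-sharp C-sharp
Common to both → C-sharp.

C-sharp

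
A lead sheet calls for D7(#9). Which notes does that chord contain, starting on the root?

D F# A C E#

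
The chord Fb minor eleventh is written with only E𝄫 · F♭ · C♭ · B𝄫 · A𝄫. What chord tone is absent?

The full Fb minor eleventh chord is F♭, A𝄫, C♭, E𝄫, G♭, B𝄫.
Comparing with the voicing, the major 9th (9th) — G♭ — is absent.

G♭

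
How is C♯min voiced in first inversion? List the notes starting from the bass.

C♯min = C#–E–G#; first inversion → third (E) lowest.

E – G# – C#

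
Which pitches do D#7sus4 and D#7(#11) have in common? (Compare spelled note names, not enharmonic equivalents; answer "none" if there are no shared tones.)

D# – A# – C#

D#7sus4 = D#, G#, A#, C#.
D#7(#11) = D#, F##, A#, C#, G##.
Shared: D#, A#, C#.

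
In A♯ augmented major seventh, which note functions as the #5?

Root of A♯ augmented major seventh = A#. The 5th is an augmented 5th: A# up an augmented 5th → E##.

E##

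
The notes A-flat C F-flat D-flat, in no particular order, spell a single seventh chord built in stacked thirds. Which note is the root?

Arranged so that each adjacent pair is a third by letter name: D-flat – F-flat – A-flat – C.
The bottom of that stack, D-flat, is the root (this is D-flat minor-major seventh).

D-flat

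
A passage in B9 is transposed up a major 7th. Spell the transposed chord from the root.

A# C## E# G# B#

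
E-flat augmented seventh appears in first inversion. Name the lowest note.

G

E-flat augmented seventh = E-flat–G–B–D-flat. First inversion → third in the bass = G.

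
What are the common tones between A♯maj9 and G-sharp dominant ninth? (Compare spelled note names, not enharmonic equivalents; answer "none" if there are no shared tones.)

A♯maj9 = A#, C##, E#, G##, B#.
G-sharp dominant ninth = G#, B#, D#, F#, A#.
Shared: A#, B#.

A# B#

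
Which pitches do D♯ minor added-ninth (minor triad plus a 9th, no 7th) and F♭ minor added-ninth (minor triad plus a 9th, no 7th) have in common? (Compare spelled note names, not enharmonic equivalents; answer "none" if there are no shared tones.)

none

D♯ minor added-ninth = D-sharp, F-sharp, A-sharp, E-sharp.
F♭ minor added-ninth = F-flat, A-double-flat, C-flat, G-flat.
Shared: none.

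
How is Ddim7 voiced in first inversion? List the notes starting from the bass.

In root position, Ddim7 is D–F–Ab–Cb.
First inversion puts the third (F) in the bass.

F  Ab  Cb  D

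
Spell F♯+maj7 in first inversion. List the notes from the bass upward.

A# – C## – E# – F#

F♯+maj7 = F#–A#–C##–E#; first inversion → third (A#) lowest.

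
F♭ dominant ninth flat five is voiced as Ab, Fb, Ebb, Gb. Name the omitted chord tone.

Cbb

F♭ dominant ninth flat five = Fb, Ab, Cbb, Ebb, Gb. The voicing lacks the 5th (diminished 5th), Cbb.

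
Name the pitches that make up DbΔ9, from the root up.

DbΔ9: major ninth on Db.
- root: Db
- major 3rd: F
- perfect 5th: Ab
- major 7th: C
- major 9th: Eb

Db – F – Ab – C – Eb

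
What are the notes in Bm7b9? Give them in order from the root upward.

B D F# A C

Root B, quality minor seventh flat nine:
Root: B
Minor 3rd (3rd): D
Perfect 5th (5th): F#
Minor 7th (7th): A
Minor 9th (9th): C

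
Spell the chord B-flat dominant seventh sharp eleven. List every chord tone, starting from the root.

B-flat dominant seventh sharp eleven is a dominant seventh sharp eleven built on B-flat.
root → B-flat
3rd (major 3rd) → D
5th (perfect 5th) → F
7th (minor 7th) → A-flat
11th (augmented 11th) → E

B-flat  D  F  A-flat  E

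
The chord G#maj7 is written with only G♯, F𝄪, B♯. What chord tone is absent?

The full G#maj7 chord is G♯, B♯, D♯, F𝄪.
Comparing with the voicing, the perfect 5th (5th) — D♯ — is absent.

D♯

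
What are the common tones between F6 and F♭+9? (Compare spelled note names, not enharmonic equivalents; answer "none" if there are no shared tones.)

C

F6: F A C D
F♭+9: Fb Ab C Ebb Gb
Common to both → C.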